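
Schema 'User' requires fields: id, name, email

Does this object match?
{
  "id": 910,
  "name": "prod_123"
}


Checking required fields...
Missing: email
Invalid - missing required field 'email'


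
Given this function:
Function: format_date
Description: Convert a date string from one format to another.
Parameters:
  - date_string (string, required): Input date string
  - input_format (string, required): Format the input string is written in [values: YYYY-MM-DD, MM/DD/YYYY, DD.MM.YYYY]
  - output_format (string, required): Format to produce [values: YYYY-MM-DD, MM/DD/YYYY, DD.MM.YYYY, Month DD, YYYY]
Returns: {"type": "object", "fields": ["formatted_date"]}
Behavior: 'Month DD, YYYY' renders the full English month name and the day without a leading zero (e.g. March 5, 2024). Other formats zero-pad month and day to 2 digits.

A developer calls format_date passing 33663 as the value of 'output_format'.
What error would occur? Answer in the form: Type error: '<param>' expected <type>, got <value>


Spec: 'output_format' is declared as string; 33663 is an integer.
Type error: 'output_format' expected string, got 33663


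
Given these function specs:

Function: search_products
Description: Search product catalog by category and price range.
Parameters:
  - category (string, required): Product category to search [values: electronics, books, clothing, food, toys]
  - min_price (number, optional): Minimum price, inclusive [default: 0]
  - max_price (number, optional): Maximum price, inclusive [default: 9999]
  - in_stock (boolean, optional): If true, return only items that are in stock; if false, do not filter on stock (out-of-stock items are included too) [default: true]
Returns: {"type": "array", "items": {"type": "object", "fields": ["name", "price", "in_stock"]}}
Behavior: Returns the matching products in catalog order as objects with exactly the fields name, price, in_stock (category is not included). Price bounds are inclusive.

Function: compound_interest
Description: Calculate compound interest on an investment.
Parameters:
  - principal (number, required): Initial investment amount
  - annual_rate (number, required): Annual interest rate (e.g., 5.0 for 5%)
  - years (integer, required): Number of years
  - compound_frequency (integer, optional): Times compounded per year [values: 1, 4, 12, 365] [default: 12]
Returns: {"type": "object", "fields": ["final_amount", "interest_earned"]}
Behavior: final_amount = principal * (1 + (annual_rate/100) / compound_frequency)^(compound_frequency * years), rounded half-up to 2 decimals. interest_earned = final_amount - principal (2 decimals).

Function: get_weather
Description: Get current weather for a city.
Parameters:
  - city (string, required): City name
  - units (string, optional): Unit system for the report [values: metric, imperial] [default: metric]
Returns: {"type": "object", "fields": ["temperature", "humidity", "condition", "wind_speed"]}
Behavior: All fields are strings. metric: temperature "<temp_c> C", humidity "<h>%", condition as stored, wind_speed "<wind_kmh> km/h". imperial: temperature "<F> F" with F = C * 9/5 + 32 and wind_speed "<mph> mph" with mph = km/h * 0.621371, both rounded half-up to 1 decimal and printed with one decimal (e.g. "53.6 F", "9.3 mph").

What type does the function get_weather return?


The get_weather spec declares Returns: {"type": "object", "fields": ["temperature", "humidity", "condition", "wind_speed"]}
Type:
object


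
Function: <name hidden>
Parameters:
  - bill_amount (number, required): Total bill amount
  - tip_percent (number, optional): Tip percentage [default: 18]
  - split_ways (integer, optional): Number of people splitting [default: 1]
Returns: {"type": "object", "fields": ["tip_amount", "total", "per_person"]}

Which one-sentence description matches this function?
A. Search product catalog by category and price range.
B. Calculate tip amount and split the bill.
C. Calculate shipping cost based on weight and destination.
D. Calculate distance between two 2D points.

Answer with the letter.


Parameters bill_amount, tip_percent, split_ways and return ["tip_amount", "total", "per_person"] fit: Calculate tip amount and split the bill.
B


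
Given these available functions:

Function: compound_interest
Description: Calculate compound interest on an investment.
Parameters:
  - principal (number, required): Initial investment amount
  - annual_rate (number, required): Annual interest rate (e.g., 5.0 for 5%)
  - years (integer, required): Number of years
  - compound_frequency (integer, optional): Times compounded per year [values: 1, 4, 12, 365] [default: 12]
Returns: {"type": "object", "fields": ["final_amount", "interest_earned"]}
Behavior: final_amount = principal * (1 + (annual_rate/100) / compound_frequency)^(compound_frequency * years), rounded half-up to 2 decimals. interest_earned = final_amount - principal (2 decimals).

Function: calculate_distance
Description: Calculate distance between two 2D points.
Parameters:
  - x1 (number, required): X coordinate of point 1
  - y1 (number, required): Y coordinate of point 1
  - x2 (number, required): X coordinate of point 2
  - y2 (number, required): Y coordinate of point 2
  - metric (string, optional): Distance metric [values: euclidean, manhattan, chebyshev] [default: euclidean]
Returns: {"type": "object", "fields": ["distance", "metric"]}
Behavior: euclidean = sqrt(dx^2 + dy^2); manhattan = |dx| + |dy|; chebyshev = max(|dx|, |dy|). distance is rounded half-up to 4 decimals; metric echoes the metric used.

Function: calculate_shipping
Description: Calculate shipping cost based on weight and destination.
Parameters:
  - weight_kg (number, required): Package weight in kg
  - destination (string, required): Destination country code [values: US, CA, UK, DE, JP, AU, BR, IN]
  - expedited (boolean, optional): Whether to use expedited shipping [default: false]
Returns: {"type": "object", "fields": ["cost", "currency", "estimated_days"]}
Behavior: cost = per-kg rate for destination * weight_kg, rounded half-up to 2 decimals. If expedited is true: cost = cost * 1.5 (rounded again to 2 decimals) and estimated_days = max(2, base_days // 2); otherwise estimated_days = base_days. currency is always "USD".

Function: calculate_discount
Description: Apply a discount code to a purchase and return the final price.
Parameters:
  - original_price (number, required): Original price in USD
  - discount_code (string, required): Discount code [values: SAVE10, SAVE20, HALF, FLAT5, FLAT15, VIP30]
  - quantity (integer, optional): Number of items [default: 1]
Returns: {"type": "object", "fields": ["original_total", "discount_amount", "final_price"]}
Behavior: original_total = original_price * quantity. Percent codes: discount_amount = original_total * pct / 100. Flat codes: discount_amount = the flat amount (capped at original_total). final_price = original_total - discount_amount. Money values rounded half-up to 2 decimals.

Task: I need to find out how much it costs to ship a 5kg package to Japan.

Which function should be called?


The task needs a function whose description is: Calculate shipping cost based on weight and destination.
calculate_shipping


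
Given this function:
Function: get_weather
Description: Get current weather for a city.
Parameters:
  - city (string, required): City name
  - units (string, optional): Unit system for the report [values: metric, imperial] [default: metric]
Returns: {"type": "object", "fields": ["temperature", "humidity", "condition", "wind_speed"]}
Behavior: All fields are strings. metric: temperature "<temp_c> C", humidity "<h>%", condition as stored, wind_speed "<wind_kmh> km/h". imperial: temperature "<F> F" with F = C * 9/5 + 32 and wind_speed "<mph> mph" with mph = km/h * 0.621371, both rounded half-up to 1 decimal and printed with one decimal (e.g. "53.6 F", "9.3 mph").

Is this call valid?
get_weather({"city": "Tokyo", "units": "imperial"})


Checking all required parameters present and types match... All valid.
Valid


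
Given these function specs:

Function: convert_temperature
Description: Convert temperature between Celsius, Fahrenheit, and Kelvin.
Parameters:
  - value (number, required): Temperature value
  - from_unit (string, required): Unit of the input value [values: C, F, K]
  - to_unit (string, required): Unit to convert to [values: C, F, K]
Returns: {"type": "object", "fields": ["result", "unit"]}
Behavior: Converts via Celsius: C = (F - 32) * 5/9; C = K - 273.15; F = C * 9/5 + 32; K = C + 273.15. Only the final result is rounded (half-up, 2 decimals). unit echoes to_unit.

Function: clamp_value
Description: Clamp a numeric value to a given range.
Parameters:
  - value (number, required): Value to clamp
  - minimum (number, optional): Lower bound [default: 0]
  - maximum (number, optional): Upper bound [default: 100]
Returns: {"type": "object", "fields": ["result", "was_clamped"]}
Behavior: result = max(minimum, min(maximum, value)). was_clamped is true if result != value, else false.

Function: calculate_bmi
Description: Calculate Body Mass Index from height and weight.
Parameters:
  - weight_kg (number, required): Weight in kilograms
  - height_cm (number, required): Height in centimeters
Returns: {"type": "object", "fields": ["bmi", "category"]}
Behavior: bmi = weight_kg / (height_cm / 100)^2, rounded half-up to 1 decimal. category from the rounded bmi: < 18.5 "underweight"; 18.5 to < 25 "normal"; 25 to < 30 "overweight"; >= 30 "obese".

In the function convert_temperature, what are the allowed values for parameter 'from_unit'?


The convert_temperature spec declares:
  - from_unit (string, required): Unit of the input value [values: C, F, K]
Allowed values:
C, F, K


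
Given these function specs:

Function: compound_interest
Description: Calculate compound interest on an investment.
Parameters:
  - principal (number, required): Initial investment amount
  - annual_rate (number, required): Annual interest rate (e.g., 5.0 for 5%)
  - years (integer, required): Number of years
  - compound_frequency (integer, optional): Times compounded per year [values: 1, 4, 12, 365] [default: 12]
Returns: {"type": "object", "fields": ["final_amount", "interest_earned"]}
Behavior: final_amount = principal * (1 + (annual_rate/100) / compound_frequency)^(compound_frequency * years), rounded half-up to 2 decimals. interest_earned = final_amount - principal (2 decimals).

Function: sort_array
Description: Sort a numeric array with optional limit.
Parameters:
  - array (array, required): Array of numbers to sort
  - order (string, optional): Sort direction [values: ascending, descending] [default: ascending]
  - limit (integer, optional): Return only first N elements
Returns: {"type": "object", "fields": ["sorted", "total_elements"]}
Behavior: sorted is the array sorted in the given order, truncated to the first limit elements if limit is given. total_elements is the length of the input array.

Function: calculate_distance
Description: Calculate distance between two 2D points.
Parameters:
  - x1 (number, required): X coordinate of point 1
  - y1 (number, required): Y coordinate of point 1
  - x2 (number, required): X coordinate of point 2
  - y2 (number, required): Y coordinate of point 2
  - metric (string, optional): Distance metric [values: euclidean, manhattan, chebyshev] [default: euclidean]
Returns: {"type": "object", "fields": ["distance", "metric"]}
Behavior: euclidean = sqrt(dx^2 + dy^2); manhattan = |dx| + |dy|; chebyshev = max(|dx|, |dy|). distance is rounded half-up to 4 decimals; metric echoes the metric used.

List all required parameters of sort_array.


Parameters of sort_array and their required/optional flag:
  array: required
  order: optional
  limit: optional
array


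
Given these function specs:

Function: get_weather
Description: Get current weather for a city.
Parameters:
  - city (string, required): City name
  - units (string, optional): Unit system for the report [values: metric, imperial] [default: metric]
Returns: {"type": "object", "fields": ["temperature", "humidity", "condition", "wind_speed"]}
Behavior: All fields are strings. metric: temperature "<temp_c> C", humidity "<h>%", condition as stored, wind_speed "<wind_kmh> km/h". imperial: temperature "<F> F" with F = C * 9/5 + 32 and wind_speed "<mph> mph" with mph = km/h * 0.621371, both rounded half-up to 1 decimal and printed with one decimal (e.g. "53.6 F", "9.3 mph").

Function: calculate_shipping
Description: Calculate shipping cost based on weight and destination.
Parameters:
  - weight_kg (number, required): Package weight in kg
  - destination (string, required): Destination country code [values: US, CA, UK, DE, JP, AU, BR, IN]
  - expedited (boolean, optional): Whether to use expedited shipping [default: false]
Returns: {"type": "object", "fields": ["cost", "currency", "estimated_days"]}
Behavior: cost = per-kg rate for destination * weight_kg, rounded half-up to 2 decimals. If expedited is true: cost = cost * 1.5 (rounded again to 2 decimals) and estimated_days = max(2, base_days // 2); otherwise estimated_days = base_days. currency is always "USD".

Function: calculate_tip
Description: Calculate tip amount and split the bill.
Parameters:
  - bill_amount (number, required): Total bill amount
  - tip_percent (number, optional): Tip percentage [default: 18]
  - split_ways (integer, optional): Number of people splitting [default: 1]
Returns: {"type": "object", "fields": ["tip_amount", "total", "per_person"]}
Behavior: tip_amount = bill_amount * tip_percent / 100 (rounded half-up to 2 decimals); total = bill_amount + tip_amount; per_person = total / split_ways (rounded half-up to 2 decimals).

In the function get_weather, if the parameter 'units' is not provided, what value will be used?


The get_weather spec declares:
  - units (string, optional): Unit system for the report [values: metric, imperial] [default: metric]
Default:
metric


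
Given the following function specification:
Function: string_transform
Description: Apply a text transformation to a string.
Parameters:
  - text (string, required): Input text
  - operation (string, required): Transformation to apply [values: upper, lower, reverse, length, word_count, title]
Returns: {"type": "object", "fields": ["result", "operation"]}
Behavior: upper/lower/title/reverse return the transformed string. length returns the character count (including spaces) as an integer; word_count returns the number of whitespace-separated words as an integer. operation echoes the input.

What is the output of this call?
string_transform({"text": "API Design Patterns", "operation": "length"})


length counts every character including spaces: 19
Output:
{"result": 19, "operation": "length"}


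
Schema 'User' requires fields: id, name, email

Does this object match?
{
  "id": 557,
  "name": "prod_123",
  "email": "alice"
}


Checking required fields... All present.
Valid - all required fields present


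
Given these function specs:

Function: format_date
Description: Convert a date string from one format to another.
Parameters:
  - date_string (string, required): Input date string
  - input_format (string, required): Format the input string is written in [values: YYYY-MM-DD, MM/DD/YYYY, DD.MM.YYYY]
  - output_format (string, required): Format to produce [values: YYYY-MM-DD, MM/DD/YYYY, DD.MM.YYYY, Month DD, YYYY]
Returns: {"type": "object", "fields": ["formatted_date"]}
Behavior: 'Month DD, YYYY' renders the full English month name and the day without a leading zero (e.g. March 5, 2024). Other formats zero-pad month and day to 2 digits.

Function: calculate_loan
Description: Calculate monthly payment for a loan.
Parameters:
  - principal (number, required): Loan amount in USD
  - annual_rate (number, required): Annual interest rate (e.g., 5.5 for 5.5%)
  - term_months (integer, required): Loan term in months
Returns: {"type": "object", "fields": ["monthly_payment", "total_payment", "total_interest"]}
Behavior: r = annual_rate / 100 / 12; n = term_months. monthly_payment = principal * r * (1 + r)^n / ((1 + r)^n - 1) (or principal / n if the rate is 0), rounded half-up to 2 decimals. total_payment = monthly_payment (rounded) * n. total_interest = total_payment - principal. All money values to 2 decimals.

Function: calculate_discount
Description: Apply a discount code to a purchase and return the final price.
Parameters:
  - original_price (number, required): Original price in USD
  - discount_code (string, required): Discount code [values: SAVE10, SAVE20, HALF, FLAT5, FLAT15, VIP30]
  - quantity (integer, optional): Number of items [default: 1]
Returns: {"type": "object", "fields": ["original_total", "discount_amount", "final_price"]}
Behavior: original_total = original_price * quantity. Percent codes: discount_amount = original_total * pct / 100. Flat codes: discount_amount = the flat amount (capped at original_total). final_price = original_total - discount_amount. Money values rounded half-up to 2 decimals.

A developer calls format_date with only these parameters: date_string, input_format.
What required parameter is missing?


Required parameters: date_string, input_format, output_format
Provided: date_string, input_format
Missing: output_format
output_format


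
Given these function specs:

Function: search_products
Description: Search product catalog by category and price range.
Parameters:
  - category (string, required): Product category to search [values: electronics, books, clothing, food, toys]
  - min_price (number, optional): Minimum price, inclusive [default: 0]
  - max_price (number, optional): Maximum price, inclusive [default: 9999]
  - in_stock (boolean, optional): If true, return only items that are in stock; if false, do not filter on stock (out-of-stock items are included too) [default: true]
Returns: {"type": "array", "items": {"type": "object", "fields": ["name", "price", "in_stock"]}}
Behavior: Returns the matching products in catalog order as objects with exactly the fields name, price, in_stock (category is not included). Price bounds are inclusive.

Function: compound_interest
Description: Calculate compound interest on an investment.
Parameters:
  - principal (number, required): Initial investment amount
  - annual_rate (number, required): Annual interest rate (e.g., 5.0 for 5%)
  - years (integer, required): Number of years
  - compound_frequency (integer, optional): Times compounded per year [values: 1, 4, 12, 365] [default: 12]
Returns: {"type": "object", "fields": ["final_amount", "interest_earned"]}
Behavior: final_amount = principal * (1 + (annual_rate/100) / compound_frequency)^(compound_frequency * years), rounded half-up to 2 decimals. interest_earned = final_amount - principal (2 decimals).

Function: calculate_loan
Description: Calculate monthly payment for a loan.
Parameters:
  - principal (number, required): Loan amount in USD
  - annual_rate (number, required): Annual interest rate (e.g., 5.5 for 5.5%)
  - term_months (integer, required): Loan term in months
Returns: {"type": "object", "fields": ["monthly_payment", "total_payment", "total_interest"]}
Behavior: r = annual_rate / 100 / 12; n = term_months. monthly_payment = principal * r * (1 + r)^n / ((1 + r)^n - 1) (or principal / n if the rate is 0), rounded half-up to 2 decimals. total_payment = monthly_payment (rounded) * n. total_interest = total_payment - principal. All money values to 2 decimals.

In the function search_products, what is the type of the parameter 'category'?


The search_products spec declares:
  - category (string, required): Product category to search [values: electronics, books, clothing, food, toys]
Type:
string


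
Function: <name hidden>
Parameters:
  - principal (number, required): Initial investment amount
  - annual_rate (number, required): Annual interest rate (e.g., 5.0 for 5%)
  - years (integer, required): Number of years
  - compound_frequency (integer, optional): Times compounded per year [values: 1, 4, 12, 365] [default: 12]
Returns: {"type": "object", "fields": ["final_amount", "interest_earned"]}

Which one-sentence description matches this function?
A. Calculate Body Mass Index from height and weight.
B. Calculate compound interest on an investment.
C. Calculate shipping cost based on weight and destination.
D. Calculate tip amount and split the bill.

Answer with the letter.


Parameters principal, annual_rate, years, compound_frequency and return ["final_amount", "interest_earned"] fit: Calculate compound interest on an investment.
B


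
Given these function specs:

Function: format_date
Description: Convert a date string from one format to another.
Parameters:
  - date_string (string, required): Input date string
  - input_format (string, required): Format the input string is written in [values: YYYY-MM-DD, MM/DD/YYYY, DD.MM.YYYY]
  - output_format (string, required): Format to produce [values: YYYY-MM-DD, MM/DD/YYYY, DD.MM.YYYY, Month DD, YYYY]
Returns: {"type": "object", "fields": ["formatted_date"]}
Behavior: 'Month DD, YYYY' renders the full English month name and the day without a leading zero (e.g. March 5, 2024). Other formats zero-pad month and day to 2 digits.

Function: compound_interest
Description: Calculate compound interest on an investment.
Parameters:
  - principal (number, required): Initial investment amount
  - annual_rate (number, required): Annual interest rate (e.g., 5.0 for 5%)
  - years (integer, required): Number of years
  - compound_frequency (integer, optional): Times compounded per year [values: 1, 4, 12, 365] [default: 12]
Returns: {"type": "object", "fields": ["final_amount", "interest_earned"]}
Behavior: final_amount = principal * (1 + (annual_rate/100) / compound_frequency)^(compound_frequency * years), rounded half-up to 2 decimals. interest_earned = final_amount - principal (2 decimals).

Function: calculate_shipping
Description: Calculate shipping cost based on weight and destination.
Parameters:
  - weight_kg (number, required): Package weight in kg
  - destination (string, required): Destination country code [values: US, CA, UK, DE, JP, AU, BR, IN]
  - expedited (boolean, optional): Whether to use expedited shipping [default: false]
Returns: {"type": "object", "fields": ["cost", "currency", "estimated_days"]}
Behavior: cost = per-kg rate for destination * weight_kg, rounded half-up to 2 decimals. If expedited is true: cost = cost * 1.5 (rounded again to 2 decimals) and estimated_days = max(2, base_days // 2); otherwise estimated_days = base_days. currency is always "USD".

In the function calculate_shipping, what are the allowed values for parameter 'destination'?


The calculate_shipping spec declares:
  - destination (string, required): Destination country code [values: US, CA, UK, DE, JP, AU, BR, IN]
Allowed values:
US, CA, UK, DE, JP, AU, BR, IN


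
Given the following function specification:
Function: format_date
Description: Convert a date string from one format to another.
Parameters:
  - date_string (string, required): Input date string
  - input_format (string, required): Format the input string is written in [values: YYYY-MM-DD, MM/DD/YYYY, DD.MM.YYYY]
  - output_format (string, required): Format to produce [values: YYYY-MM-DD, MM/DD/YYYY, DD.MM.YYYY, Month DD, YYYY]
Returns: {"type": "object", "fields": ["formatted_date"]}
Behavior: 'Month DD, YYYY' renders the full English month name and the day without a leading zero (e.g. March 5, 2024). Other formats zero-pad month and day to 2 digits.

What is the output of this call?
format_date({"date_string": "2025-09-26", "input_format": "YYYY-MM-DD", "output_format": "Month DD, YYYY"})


Parse '2025-09-26' as YYYY-MM-DD: year=2025, month=9, day=26
Month 9 = September
Render as Month DD, YYYY: September 26, 2025
Output:
{"formatted_date": "September 26, 2025"}


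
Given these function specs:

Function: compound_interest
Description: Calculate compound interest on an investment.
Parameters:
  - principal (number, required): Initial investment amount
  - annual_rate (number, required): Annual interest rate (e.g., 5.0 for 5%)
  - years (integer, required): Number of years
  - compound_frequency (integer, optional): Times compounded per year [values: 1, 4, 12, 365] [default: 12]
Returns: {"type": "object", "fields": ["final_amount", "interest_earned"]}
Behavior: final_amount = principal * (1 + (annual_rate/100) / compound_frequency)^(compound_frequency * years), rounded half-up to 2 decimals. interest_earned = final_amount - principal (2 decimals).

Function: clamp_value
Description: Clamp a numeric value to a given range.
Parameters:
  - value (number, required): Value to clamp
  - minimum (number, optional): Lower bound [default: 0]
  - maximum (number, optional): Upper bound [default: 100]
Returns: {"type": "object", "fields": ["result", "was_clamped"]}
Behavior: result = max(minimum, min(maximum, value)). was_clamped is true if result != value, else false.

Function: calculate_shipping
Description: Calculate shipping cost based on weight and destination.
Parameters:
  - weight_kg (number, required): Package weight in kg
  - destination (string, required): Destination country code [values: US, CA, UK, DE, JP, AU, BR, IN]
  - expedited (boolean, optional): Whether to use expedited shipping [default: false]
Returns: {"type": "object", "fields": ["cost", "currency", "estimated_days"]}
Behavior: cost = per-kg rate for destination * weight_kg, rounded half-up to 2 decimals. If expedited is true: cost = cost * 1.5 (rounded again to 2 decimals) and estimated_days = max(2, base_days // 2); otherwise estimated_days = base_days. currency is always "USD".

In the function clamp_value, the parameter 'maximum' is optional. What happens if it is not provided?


The clamp_value spec declares:
  - maximum (number, optional): Upper bound [default: 100]
It defaults to 100


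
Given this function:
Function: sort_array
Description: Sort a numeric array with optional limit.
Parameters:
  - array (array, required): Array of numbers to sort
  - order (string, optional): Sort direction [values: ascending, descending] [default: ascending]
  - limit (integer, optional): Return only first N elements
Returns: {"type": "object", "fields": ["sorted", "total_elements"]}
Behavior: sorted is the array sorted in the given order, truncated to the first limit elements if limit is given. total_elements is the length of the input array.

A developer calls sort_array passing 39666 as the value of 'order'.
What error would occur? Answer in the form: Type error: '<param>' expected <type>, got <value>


Spec: 'order' is declared as string; 39666 is an integer.
Type error: 'order' expected string, got 39666


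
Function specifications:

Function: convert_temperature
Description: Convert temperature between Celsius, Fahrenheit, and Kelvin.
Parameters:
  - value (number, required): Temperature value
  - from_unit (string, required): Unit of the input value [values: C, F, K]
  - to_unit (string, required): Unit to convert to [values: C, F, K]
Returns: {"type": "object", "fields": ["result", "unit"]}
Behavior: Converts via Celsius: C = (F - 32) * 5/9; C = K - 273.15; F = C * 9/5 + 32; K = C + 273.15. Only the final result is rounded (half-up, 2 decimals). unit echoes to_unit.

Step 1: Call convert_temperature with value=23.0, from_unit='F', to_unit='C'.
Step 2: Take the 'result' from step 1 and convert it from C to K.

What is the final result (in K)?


Step 1: convert_temperature(value=23.0, from_unit=F, to_unit=C)
  To C: (23 - 32) * 5/9 = -5
  Target is C: -5
  Round to 2 decimals: -5.0
  -> result = -5.0 C
Step 2: convert_temperature(value=-5.0, from_unit=C, to_unit=K)
  Input already in C: -5
  To K: -5 + 273.15 = 268.15
  Round to 2 decimals: 268.15
  -> result = 268.15 K
268.15 K


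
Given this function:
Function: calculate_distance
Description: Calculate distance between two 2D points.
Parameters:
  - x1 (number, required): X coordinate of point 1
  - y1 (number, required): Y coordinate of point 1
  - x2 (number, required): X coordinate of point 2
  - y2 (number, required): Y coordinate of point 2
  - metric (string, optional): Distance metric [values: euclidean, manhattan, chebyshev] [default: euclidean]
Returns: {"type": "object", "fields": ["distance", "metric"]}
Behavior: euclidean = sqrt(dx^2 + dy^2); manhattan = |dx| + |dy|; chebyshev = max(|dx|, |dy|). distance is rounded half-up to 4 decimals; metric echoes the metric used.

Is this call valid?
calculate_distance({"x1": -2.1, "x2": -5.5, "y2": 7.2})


Checking required parameters...
Missing required parameter: y1
Invalid - missing required parameter 'y1'


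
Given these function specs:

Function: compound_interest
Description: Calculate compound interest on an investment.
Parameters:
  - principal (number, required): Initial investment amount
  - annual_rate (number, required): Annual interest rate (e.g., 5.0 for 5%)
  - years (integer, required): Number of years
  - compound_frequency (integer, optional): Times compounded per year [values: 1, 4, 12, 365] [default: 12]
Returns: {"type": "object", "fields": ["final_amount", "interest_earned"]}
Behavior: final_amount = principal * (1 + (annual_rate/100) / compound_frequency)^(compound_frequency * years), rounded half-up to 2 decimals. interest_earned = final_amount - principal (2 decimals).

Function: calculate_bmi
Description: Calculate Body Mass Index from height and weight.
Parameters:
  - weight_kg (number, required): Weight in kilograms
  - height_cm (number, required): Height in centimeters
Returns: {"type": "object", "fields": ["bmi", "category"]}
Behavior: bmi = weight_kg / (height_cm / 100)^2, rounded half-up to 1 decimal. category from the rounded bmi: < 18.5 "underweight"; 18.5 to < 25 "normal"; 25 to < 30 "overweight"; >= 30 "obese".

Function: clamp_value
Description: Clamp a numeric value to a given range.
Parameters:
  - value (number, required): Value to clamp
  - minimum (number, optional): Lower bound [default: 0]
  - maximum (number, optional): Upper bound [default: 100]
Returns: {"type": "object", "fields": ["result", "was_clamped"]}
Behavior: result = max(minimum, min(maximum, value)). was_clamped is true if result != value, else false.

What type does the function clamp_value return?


The clamp_value spec declares Returns: {"type": "object", "fields": ["result", "was_clamped"]}
Type:
object


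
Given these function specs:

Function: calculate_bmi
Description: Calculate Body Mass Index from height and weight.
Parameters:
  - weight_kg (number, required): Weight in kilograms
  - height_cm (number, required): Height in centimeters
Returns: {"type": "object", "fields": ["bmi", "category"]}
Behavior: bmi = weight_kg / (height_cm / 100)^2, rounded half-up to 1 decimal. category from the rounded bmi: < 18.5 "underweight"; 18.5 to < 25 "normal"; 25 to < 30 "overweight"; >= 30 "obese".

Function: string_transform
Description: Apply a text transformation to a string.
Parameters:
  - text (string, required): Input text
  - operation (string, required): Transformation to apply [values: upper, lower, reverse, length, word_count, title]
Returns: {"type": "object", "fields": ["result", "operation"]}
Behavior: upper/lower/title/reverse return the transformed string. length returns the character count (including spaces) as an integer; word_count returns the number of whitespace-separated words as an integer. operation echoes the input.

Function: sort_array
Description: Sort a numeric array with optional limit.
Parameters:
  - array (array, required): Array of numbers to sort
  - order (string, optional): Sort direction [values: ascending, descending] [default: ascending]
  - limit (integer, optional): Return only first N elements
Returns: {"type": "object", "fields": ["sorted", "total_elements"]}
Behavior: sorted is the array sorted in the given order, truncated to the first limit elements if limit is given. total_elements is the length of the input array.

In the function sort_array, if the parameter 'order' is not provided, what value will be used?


The sort_array spec declares:
  - order (string, optional): Sort direction [values: ascending, descending] [default: ascending]
Default:
ascending


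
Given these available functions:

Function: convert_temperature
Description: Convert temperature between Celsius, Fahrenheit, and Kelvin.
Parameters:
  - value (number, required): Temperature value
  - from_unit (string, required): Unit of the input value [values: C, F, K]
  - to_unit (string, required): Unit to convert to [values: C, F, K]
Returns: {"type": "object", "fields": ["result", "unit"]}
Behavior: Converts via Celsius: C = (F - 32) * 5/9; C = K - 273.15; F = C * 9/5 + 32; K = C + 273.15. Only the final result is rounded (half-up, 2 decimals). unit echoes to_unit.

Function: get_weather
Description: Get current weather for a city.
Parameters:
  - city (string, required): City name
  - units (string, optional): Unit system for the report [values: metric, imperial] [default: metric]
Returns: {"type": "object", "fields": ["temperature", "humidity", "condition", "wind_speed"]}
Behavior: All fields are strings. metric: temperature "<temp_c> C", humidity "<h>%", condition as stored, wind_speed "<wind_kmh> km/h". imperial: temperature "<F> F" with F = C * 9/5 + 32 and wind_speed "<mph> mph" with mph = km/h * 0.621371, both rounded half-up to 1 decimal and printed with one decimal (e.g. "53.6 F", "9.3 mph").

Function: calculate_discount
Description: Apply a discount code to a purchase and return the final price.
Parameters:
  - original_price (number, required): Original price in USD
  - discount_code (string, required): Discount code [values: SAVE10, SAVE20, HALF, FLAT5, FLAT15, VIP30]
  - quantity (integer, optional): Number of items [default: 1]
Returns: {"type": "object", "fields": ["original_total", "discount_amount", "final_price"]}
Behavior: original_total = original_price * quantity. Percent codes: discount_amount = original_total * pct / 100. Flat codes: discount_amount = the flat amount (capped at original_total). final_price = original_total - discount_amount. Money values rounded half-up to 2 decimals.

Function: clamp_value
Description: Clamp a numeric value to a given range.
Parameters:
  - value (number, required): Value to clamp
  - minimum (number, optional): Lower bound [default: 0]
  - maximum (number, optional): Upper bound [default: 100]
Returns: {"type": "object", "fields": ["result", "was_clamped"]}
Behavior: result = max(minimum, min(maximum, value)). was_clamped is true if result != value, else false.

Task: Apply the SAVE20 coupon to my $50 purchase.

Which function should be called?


The task needs a function whose description is: Apply a discount code to a purchase and return the final price.
calculate_discount


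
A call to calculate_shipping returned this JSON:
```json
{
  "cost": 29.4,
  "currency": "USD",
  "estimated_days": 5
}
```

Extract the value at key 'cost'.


29.4


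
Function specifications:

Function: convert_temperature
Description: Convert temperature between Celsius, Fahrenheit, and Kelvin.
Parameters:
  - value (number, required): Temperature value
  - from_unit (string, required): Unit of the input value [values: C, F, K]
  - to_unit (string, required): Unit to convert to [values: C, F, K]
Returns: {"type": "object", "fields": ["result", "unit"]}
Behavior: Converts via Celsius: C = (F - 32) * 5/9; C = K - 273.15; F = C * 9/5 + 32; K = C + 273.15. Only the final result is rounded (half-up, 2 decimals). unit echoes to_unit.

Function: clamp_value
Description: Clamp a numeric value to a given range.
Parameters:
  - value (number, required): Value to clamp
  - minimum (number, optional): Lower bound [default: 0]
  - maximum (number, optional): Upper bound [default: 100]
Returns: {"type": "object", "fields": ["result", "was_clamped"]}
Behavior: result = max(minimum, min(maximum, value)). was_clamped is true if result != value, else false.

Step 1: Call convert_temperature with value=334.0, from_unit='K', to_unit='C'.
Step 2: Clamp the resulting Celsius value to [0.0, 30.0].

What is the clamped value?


Step 1: convert_temperature(value=334.0, from_unit=K, to_unit=C)
  To C: 334 - 273.15 = 60.85
  Target is C: 60.85
  Round to 2 decimals: 60.85
  -> result = 60.85 C
Step 2: clamp_value(value=60.85, minimum=0.0, maximum=30.0)
  result = max(0.0, min(30.0, 60.85)) = max(0.0, 30.0) = 30.0
  was_clamped = (30.0 != 60.85) = true
  -> result = 30.0
30.0


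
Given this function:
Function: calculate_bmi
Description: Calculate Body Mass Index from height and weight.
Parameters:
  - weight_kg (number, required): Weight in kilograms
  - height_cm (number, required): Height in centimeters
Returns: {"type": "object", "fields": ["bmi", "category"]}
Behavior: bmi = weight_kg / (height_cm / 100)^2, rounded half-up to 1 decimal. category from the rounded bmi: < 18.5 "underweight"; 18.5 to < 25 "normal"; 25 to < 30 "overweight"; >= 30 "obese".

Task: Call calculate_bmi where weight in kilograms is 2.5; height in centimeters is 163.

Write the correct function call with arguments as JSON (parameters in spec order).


Mapping each described value to its parameter name:
  'Weight in kilograms' -> weight_kg = 2.5
  'Height in centimeters' -> height_cm = 163
calculate_bmi({"weight_kg": 2.5, "height_cm": 163})


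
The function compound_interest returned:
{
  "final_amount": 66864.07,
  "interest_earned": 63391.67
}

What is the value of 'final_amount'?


66864.07


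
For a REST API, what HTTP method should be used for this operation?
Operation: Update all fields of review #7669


GET = read, POST = create, PUT = update/replace, DELETE = remove
This operation is an update/replace.
PUT


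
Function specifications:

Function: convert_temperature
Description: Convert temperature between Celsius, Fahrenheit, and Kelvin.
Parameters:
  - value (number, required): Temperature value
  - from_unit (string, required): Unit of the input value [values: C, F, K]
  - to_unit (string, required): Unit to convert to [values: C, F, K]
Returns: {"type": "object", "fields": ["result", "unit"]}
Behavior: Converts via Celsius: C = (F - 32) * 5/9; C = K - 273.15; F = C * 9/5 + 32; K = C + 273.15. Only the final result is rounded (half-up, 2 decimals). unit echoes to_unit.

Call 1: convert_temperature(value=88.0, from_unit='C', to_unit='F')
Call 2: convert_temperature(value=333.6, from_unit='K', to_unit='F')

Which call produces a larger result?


Call 1:
  Input already in C: 88
  To F: 88 * 9/5 + 32 = 190.4
  Round to 2 decimals: 190.4
  -> 190.4 F
Call 2:
  To C: 333.6 - 273.15 = 60.45
  To F: 60.45 * 9/5 + 32 = 140.81
  Round to 2 decimals: 140.81
  -> 140.81 F
Call 1 (190.4 F)


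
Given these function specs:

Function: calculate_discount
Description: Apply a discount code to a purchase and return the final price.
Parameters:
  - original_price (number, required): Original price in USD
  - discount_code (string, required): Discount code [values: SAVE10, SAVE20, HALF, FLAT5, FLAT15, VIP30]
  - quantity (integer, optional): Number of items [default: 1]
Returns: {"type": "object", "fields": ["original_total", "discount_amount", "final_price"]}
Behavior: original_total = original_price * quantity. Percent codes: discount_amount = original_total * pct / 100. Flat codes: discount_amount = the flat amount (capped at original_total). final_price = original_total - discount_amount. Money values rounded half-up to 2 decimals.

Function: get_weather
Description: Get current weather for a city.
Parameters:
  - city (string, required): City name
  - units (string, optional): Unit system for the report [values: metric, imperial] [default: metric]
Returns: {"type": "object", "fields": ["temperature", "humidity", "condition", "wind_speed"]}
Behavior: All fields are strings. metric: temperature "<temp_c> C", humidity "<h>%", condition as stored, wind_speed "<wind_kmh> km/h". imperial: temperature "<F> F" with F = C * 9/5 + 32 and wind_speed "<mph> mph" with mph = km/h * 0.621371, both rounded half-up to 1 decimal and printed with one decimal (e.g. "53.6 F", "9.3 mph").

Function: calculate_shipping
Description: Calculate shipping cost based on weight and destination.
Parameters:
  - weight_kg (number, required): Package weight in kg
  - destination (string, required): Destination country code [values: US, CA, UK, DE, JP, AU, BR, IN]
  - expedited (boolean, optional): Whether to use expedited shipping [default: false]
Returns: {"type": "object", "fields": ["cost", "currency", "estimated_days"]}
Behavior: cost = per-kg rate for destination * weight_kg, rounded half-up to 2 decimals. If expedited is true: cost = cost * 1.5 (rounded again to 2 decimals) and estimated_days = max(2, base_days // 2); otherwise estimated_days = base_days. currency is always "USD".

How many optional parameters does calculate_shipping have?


Parameters of calculate_shipping: weight_kg (required), destination (required), expedited (optional)
Optional count:
1
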